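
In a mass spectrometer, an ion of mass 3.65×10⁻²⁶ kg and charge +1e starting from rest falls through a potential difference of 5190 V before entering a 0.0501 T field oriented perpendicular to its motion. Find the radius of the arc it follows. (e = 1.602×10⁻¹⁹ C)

Acceleration: |q|V = ½mv² ⇒ v = √(2|q|V/m) = √(2·1.602×10⁻¹⁹·5190/3.65×10⁻²⁶) ≈ 2.134×10⁵ m/s.
In the field: r = mv/(|q|B) = (3.65×10⁻²⁶)(2.134×10⁵)/((1.602×10⁻¹⁹)(0.0501)) ≈ 0.971 m.

r ≈ 0.971 m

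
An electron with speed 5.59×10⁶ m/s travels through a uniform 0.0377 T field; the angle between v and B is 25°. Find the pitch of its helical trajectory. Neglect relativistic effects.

p ≈ 4.80×10⁻³ m

v∥ = v cosθ = 5.59×10⁶·cos25° ≈ 5.066×10⁶ m/s.
T = 2πm/(|q|B) = 2π(9.109×10⁻³¹)/((1.602×10⁻¹⁹)(0.0377)) ≈ 9.476×10⁻¹⁰ s.
pitch = v∥ T = (5.066×10⁶)(9.476×10⁻¹⁰) ≈ 4.80×10⁻³ m.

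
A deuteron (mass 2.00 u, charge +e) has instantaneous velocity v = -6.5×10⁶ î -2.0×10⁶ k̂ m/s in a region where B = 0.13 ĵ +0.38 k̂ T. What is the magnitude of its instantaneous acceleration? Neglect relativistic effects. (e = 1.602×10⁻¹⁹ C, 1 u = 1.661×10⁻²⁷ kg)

|a| ≈ 1.27×10¹⁴ m/s²

v×B = (2.60×10⁵, 2.47×10⁶, -8.45×10⁵) N/C.
F = q v×B = (1.602×10⁻¹⁹ C)·(2.60×10⁵, 2.47×10⁶, -8.45×10⁵) = (4.17×10⁻¹⁴, 3.96×10⁻¹³, -1.35×10⁻¹³) N.
|a| = |F|/m = 4.203×10⁻¹³/3.322×10⁻²⁷ ≈ 1.27×10¹⁴ m/s².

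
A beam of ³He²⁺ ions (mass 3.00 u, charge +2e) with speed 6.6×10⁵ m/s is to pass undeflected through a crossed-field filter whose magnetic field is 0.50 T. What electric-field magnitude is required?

For straight-line motion qE = qvB, so E = vB.
E = 6.6×10⁵ × 0.50 = 3.3×10⁵ V/m.

E = 3.3×10⁵ V/m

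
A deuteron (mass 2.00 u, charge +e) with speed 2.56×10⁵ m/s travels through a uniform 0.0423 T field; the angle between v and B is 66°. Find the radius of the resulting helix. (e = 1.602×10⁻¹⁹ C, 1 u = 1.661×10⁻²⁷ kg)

r ≈ 0.115 m

v⊥ = v sinθ = 2.56×10⁵·sin66° ≈ 2.339×10⁵ m/s.
r = m v⊥/(|q|B) = (3.322×10⁻²⁷)(2.339×10⁵)/((1.602×10⁻¹⁹)(0.0423)) ≈ 0.115 m.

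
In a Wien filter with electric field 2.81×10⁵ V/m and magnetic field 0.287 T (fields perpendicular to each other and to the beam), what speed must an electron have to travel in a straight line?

For undeflected motion the electric and magnetic forces balance: qE = qvB.
v = E/B = 2.81×10⁵/0.287 = 9.79×10⁵ m/s.

v = 9.79×10⁵ m/s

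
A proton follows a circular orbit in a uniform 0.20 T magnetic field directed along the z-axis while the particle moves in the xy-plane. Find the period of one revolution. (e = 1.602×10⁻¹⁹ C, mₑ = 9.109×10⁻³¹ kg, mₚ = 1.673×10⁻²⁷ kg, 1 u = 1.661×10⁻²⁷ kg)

The cyclotron period depends only on m, q, B: T = 2πm/(|q|B).
T = 2π(1.673×10⁻²⁷)/((1.602×10⁻¹⁹)(0.20)) ≈ 3.3×10⁻⁷ s.

T ≈ 3.3×10⁻⁷ s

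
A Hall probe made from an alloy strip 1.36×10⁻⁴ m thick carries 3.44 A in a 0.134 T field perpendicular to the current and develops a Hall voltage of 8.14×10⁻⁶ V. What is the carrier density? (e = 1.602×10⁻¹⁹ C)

n ≈ 2.60×10²⁷ m⁻³

From V_H = IB/(n e t), n = IB/(V_H e t).
n = (3.44)(0.134)/((8.14×10⁻⁶)(1.602×10⁻¹⁹)(1.36×10⁻⁴)) ≈ 2.60×10²⁷ m⁻³.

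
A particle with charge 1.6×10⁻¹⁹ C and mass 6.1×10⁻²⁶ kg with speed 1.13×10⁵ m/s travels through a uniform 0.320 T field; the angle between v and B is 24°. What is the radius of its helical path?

r ≈ 0.0548 m

v⊥ = v sinθ = 1.13×10⁵·sin24° ≈ 4.596×10⁴ m/s.
r = m v⊥/(|q|B) = (6.1×10⁻²⁶)(4.596×10⁴)/((1.6×10⁻¹⁹)(0.320)) ≈ 0.0548 m.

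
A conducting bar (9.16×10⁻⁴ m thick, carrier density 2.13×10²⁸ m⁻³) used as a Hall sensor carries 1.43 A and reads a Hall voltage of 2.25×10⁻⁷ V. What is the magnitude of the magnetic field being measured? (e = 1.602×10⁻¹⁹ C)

B ≈ 0.492 T

From V_H = IB/(n e t), B = V_H n e t / I.
B = (2.25×10⁻⁷)(2.13×10²⁸)(1.602×10⁻¹⁹)(9.16×10⁻⁴)/1.43 ≈ 0.492 T.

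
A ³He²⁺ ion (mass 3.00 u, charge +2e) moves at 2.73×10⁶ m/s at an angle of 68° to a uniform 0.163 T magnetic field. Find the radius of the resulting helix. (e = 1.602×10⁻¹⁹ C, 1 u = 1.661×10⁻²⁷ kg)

r ≈ 0.242 m

v⊥ = v sinθ = 2.73×10⁶·sin68° ≈ 2.531×10⁶ m/s.
r = m v⊥/(|q|B) = (4.983×10⁻²⁷)(2.531×10⁶)/((3.204×10⁻¹⁹)(0.163)) ≈ 0.242 m.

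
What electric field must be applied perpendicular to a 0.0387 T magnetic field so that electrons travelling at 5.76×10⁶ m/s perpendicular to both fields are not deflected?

For straight-line motion qE = qvB, so E = vB.
E = 5.76×10⁶ × 0.0387 = 2.23×10⁵ V/m.

E = 2.23×10⁵ V/m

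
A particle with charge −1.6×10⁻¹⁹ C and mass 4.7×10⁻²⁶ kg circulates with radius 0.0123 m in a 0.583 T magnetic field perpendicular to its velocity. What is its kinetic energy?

v = |q|Br/m, then KE = ½mv² = (qBr)²/(2m).
v = (1.6×10⁻¹⁹)(0.583)(0.0123)/4.7×10⁻²⁶ ≈ 2.441×10⁴ m/s.
KE = ½(4.7×10⁻²⁶)(2.441×10⁴)² ≈ 1.40×10⁻¹⁷ J = 87.4 eV.

KE ≈ 87.4 eV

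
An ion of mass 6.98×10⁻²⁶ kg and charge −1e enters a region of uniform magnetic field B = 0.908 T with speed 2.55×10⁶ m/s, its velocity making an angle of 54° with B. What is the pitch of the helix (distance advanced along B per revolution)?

v∥ = v cosθ = 2.55×10⁶·cos54° ≈ 1.499×10⁶ m/s.
T = 2πm/(|q|B) = 2π(6.98×10⁻²⁶)/((1.602×10⁻¹⁹)(0.908)) ≈ 3.015×10⁻⁶ s.
pitch = v∥ T = (1.499×10⁶)(3.015×10⁻⁶) ≈ 4.52 m.

p ≈ 4.52 m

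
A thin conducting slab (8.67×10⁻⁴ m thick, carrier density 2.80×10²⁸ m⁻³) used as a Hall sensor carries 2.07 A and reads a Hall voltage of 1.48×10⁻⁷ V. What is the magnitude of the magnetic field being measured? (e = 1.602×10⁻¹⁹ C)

From V_H = IB/(n e t), B = V_H n e t / I.
B = (1.48×10⁻⁷)(2.80×10²⁸)(1.602×10⁻¹⁹)(8.67×10⁻⁴)/2.07 ≈ 0.278 T.

B ≈ 0.278 T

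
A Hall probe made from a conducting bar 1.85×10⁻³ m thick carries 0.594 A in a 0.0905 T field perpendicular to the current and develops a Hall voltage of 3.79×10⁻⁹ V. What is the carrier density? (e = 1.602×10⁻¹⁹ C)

n ≈ 4.79×10²⁸ m⁻³

From V_H = IB/(n e t), n = IB/(V_H e t).
n = (0.594)(0.0905)/((3.79×10⁻⁹)(1.602×10⁻¹⁹)(1.85×10⁻³)) ≈ 4.79×10²⁸ m⁻³.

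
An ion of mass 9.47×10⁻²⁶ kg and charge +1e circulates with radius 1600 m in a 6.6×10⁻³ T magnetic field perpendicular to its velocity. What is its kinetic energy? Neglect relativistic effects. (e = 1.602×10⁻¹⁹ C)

KE ≈ 9.4×10⁷ eV

v = |q|Br/m, then KE = ½mv² = (qBr)²/(2m).
v = (1.602×10⁻¹⁹)(6.6×10⁻³)(1600)/9.47×10⁻²⁶ ≈ 1.786×10⁷ m/s.
KE = ½(9.47×10⁻²⁶)(1.786×10⁷)² ≈ 1.5×10⁻¹¹ J = 9.4×10⁷ eV.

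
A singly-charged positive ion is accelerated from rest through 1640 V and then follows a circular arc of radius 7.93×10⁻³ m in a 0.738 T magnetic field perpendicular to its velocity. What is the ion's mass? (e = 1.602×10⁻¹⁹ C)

m ≈ 1.67×10⁻²⁷ kg

Combine |q|V = ½mv² and r = mv/(|q|B): eliminate v to get m = qB²r²/(2V).
m = (1.602×10⁻¹⁹)(0.738)²(7.93×10⁻³)²/(2·1640) ≈ 1.67×10⁻²⁷ kg.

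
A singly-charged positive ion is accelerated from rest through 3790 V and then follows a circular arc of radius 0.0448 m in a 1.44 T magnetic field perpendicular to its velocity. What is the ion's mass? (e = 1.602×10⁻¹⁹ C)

Combine |q|V = ½mv² and r = mv/(|q|B): eliminate v to get m = qB²r²/(2V).
m = (1.602×10⁻¹⁹)(1.44)²(0.0448)²/(2·3790) ≈ 8.80×10⁻²⁶ kg.

m ≈ 8.80×10⁻²⁶ kg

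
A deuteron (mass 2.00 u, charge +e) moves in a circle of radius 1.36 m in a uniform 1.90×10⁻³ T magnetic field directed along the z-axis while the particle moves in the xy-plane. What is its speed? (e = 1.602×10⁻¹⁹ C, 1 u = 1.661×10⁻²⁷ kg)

From |q|vB = mv²/r, v = |q|Br/m.
v = (1.602×10⁻¹⁹)(1.90×10⁻³)(1.36)/3.322×10⁻²⁷ ≈ 1.25×10⁵ m/s.

v ≈ 1.25×10⁵ m/s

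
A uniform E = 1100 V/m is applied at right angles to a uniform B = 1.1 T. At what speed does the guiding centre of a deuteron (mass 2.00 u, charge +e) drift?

In crossed fields the guiding centre drifts at v_d = |E×B|/B² = E/B, independent of charge and mass.
v_d = 1100/1.1 = 1000 m/s.

v_d ≈ 1000 m/s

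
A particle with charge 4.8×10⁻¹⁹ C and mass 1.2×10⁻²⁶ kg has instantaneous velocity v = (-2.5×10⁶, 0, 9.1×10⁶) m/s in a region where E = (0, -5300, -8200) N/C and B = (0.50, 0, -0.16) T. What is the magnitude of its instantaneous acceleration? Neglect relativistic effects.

|a| ≈ 1.66×10¹⁴ m/s²

v×B = (0, 4.15×10⁶, 0) N/C.
E + v×B = (0, 4.14×10⁶, -8200) N/C.
F = q(E + v×B) = (4.8×10⁻¹⁹ C)·(0, 4.14×10⁶, -8200) = (0, 1.99×10⁻¹², -3.94×10⁻¹⁵) N.
|a| = |F|/m = 1.989×10⁻¹²/1.2×10⁻²⁶ ≈ 1.66×10¹⁴ m/s².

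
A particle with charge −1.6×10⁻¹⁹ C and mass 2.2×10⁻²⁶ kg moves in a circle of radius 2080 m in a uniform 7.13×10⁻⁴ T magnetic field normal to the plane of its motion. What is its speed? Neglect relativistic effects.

From |q|vB = mv²/r, v = |q|Br/m.
v = (1.6×10⁻¹⁹)(7.13×10⁻⁴)(2080)/2.2×10⁻²⁶ ≈ 1.08×10⁷ m/s.

v ≈ 1.08×10⁷ m/s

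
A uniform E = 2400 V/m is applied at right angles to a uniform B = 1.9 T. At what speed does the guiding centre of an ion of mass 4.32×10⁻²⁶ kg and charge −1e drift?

The E×B drift speed is v_d = E/B.
v_d = 2400/1.9 = 1300 m/s.

v_d ≈ 1300 m/s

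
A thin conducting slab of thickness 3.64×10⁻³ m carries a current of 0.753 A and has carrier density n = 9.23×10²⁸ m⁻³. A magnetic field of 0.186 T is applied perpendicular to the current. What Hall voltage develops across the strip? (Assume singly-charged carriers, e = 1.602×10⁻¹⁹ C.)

V_H ≈ 2.60×10⁻⁹ V

V_H = IB/(n e t).
V_H = (0.753)(0.186)/((9.23×10²⁸)(1.602×10⁻¹⁹)(3.64×10⁻³)) ≈ 2.60×10⁻⁹ V.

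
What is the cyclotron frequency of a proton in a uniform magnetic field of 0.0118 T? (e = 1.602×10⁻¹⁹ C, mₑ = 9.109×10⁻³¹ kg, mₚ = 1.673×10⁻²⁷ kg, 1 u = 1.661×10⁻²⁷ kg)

f ≈ 1.80×10⁵ Hz

f = |q|B/(2πm).
f = (1.602×10⁻¹⁹)(0.0118)/(2π·1.673×10⁻²⁷) ≈ 1.80×10⁵ Hz.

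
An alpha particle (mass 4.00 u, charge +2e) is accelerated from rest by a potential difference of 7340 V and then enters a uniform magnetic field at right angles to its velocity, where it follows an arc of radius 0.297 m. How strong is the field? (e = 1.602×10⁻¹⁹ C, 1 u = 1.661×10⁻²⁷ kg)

B ≈ 0.0587 T

v = √(2|q|V/m) = √(2·3.204×10⁻¹⁹·7340/6.644×10⁻²⁷) ≈ 8.414×10⁵ m/s.
B = mv/(|q|r) = (6.644×10⁻²⁷)(8.414×10⁵)/((3.204×10⁻¹⁹)(0.297)) ≈ 0.0587 T.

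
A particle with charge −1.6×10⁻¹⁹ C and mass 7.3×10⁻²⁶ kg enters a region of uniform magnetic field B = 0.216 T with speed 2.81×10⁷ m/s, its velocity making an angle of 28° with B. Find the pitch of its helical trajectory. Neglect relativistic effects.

v∥ = v cosθ = 2.81×10⁷·cos28° ≈ 2.481×10⁷ m/s.
T = 2πm/(|q|B) = 2π(7.3×10⁻²⁶)/((1.6×10⁻¹⁹)(0.216)) ≈ 1.327×10⁻⁵ s.
pitch = v∥ T = (2.481×10⁷)(1.327×10⁻⁵) ≈ 329 m.

p ≈ 329 m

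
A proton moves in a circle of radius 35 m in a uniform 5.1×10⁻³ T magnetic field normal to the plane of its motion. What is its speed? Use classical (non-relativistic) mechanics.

From |q|vB = mv²/r, v = |q|Br/m.
v = (1.602×10⁻¹⁹)(5.1×10⁻³)(35)/1.673×10⁻²⁷ ≈ 1.7×10⁷ m/s.

v ≈ 1.7×10⁷ m/s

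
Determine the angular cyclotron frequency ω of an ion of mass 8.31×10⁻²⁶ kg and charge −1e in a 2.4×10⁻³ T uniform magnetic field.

ω ≈ 4600 rad/s

ω = |q|B/m.
ω = (1.602×10⁻¹⁹)(2.4×10⁻³)/8.31×10⁻²⁶ ≈ 4600 rad/s.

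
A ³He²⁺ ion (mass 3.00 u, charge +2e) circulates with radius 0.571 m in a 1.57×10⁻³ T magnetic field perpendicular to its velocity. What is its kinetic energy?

KE ≈ 51.7 eV

v = |q|Br/m, then KE = ½mv² = (qBr)²/(2m).
v = (3.204×10⁻¹⁹)(1.57×10⁻³)(0.571)/4.983×10⁻²⁷ ≈ 5.764×10⁴ m/s.
KE = ½(4.983×10⁻²⁷)(5.764×10⁴)² ≈ 8.28×10⁻¹⁸ J = 51.7 eV.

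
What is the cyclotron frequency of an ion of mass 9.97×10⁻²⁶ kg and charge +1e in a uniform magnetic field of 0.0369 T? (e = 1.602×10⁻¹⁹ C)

f ≈ 9440 Hz

f = |q|B/(2πm).
f = (1.602×10⁻¹⁹)(0.0369)/(2π·9.97×10⁻²⁶) ≈ 9440 Hz.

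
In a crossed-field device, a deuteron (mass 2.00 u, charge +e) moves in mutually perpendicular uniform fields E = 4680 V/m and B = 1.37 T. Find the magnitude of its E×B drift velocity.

v_d ≈ 3420 m/s

In crossed fields the guiding centre drifts at v_d = |E×B|/B² = E/B, independent of charge and mass.
v_d = 4680/1.37 = 3420 m/s.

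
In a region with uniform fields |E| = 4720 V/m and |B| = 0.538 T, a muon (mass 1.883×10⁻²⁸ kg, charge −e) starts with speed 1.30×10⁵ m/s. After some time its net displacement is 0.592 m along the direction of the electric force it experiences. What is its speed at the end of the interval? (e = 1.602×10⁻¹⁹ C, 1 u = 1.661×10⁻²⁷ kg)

v_f ≈ 2.18×10⁶ m/s

B does no work; ΔKE = |q|E d.
½mv_f² = ½mv₀² + |q|Ed = ½(1.883×10⁻²⁸)(1.30×10⁵)² + (1.602×10⁻¹⁹)(4720)(0.592) ≈ 1.591×10⁻¹⁸ J + 4.476×10⁻¹⁶ J ≈ 4.492×10⁻¹⁶ J.
v_f = √(2·4.492×10⁻¹⁶/1.883×10⁻²⁸) ≈ 2.18×10⁶ m/s.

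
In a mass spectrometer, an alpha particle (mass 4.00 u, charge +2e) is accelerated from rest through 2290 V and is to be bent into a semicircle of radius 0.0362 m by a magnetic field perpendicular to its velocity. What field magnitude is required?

B ≈ 0.269 T

v = √(2|q|V/m) = √(2·3.204×10⁻¹⁹·2290/6.644×10⁻²⁷) ≈ 4.700×10⁵ m/s.
B = mv/(|q|r) = (6.644×10⁻²⁷)(4.700×10⁵)/((3.204×10⁻¹⁹)(0.0362)) ≈ 0.269 T.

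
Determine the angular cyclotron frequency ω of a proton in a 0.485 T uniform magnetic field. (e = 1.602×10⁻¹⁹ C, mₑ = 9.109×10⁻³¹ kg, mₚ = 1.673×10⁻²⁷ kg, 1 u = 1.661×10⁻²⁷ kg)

ω = |q|B/m.
ω = (1.602×10⁻¹⁹)(0.485)/1.673×10⁻²⁷ ≈ 4.64×10⁷ rad/s.

ω ≈ 4.64×10⁷ rad/s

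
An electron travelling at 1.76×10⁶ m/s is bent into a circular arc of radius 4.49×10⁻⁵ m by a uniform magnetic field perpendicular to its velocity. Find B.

B ≈ 0.223 T

From |q|vB = mv²/r, B = mv/(|q|r).
B = (9.109×10⁻³¹)(1.76×10⁶)/((1.602×10⁻¹⁹)(4.49×10⁻⁵)) ≈ 0.223 T.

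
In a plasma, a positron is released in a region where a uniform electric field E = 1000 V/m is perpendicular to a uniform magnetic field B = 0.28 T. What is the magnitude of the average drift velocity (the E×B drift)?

v_d ≈ 3600 m/s

In crossed fields the guiding centre drifts at v_d = |E×B|/B² = E/B, independent of charge and mass.
v_d = 1000/0.28 = 3600 m/s.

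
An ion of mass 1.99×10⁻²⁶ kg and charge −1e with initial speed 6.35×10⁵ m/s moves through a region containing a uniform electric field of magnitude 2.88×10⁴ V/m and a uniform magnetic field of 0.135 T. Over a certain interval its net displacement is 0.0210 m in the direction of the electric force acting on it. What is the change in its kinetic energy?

ΔKE ≈ 9.69×10⁻¹⁷ J

The magnetic force is always ⟂ v and does no work; only the electric force changes KE.
ΔKE = F_E · d = |q|E d = (1.602×10⁻¹⁹)(2.88×10⁴)(0.0210) ≈ 9.69×10⁻¹⁷ J.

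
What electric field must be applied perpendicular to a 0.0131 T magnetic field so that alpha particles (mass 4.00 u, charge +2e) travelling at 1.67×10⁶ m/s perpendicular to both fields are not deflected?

E = 2.19×10⁴ V/m

For straight-line motion qE = qvB, so E = vB.
E = 1.67×10⁶ × 0.0131 = 2.19×10⁴ V/m.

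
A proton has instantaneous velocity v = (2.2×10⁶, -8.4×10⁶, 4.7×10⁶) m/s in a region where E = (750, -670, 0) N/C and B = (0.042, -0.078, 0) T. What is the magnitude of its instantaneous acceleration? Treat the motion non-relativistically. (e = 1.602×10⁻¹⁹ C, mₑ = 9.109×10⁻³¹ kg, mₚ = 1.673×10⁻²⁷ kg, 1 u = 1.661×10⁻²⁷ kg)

|a| ≈ 4.35×10¹³ m/s²

v×B = (3.67×10⁵, 1.97×10⁵, 1.81×10⁵) N/C.
E + v×B = (3.67×10⁵, 1.97×10⁵, 1.81×10⁵) N/C.
F = q(E + v×B) = (1.602×10⁻¹⁹ C)·(3.67×10⁵, 1.97×10⁵, 1.81×10⁵) = (5.88×10⁻¹⁴, 3.15×10⁻¹⁴, 2.90×10⁻¹⁴) N.
|a| = |F|/m = 7.280×10⁻¹⁴/1.673×10⁻²⁷ ≈ 4.35×10¹³ m/s².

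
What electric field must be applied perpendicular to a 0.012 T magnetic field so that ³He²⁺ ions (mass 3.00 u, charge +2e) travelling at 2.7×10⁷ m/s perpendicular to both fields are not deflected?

E = 3.2×10⁵ V/m

For straight-line motion qE = qvB, so E = vB.
E = 2.7×10⁷ × 0.012 = 3.2×10⁵ V/m.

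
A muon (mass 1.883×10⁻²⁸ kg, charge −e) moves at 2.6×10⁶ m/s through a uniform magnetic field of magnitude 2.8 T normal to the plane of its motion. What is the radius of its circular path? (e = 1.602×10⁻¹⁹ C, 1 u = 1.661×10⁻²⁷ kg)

r ≈ 1.1×10⁻³ m

The magnetic force provides the centripetal force: |q|vB = mv²/r.
r = mv/(|q|B) = (1.883×10⁻²⁸)(2.6×10⁶)/((1.602×10⁻¹⁹)(2.8)) ≈ 1.1×10⁻³ m.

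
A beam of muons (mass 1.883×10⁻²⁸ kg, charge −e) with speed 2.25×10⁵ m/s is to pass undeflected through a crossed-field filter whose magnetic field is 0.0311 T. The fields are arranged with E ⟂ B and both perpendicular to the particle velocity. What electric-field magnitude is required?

For straight-line motion qE = qvB, so E = vB.
E = 2.25×10⁵ × 0.0311 = 7000 V/m.

E = 7000 V/m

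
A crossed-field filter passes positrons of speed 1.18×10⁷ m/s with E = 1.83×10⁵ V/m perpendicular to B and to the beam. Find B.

Balance of forces in the selector: qE = qvB ⇒ B = E/v.
B = 1.83×10⁵/1.18×10⁷ = 0.0155 T.

B = 0.0155 T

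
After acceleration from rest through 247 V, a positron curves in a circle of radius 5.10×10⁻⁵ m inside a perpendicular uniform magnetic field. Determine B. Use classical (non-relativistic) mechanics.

B ≈ 1.04 T

v = √(2|q|V/m) = √(2·1.602×10⁻¹⁹·247/9.109×10⁻³¹) ≈ 9.321×10⁶ m/s.
B = mv/(|q|r) = (9.109×10⁻³¹)(9.321×10⁶)/((1.602×10⁻¹⁹)(5.10×10⁻⁵)) ≈ 1.04 T.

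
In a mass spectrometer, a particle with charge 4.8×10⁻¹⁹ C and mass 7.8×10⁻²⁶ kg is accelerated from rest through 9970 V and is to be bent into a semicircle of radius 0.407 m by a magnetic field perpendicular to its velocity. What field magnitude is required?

v = √(2|q|V/m) = √(2·4.8×10⁻¹⁹·9970/7.8×10⁻²⁶) ≈ 3.503×10⁵ m/s.
B = mv/(|q|r) = (7.8×10⁻²⁶)(3.503×10⁵)/((4.8×10⁻¹⁹)(0.407)) ≈ 0.140 T.

B ≈ 0.140 T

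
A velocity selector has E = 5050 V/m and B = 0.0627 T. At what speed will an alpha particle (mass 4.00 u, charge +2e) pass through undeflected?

Straight-line motion ⇒ electric and magnetic forces cancel, so E = vB.
v = E/B = 5050/0.0627 = 8.05×10⁴ m/s.
The result is independent of the particle's charge and mass.

v = 8.05×10⁴ m/s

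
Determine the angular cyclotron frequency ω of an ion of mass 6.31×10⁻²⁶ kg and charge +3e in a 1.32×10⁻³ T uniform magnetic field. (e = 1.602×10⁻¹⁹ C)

ω ≈ 1.01×10⁴ rad/s

ω = |q|B/m.
ω = (4.806×10⁻¹⁹)(1.32×10⁻³)/6.31×10⁻²⁶ ≈ 1.01×10⁴ rad/s.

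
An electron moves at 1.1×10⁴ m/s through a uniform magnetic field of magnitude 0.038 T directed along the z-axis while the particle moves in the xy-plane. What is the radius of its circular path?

The magnetic force provides the centripetal force: |q|vB = mv²/r.
r = mv/(|q|B) = (9.109×10⁻³¹)(1.1×10⁴)/((1.602×10⁻¹⁹)(0.038)) ≈ 1.6×10⁻⁶ m.

r ≈ 1.6×10⁻⁶ m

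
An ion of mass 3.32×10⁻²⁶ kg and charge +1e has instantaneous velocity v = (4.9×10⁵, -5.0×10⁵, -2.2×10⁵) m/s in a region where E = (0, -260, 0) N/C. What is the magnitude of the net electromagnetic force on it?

|F| ≈ 4.17×10⁻¹⁷ N

Only an electric field acts, so F = qE = (1.602×10⁻¹⁹ C)·(0, -260, 0) = (0, -4.17×10⁻¹⁷, 0) N.
|F| = 4.17×10⁻¹⁷ N.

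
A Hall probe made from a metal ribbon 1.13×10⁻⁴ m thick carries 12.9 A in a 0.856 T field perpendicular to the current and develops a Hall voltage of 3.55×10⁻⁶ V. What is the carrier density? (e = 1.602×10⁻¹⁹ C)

From V_H = IB/(n e t), n = IB/(V_H e t).
n = (12.9)(0.856)/((3.55×10⁻⁶)(1.602×10⁻¹⁹)(1.13×10⁻⁴)) ≈ 1.72×10²⁹ m⁻³.

n ≈ 1.72×10²⁹ m⁻³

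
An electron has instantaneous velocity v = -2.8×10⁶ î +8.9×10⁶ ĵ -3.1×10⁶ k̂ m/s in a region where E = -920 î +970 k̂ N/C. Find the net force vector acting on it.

Only an electric field acts, so F = qE = (−1.602×10⁻¹⁹ C)·(-920, 0, 970) = (1.47×10⁻¹⁶, 0, -1.55×10⁻¹⁶) N.

F ≈ (1.47×10⁻¹⁶, 0, -1.55×10⁻¹⁶) N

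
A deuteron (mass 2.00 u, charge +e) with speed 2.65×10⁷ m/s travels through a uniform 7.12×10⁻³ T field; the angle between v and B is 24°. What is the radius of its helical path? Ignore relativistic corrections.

r ≈ 31.4 m

v⊥ = v sinθ = 2.65×10⁷·sin24° ≈ 1.078×10⁷ m/s.
r = m v⊥/(|q|B) = (3.322×10⁻²⁷)(1.078×10⁷)/((1.602×10⁻¹⁹)(7.12×10⁻³)) ≈ 31.4 m.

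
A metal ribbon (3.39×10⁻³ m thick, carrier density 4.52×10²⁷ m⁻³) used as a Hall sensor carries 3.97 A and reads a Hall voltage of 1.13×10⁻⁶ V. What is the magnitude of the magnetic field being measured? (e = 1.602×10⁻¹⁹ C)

From V_H = IB/(n e t), B = V_H n e t / I.
B = (1.13×10⁻⁶)(4.52×10²⁷)(1.602×10⁻¹⁹)(3.39×10⁻³)/3.97 ≈ 0.699 T.

B ≈ 0.699 T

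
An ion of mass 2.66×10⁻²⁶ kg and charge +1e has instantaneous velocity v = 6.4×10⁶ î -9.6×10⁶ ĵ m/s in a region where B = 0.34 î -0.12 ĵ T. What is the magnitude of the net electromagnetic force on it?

|F| ≈ 4.00×10⁻¹³ N

v×B = (0, 0, 2.50×10⁶) N/C.
F = q v×B = (1.602×10⁻¹⁹ C)·(0, 0, 2.50×10⁶) = (0, 0, 4.00×10⁻¹³) N.
|F| = 4.00×10⁻¹³ N.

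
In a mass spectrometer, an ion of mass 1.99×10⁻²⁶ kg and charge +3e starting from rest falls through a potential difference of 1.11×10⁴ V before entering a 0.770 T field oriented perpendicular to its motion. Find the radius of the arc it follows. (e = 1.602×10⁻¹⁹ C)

Acceleration: |q|V = ½mv² ⇒ v = √(2|q|V/m) = √(2·4.806×10⁻¹⁹·1.11×10⁴/1.99×10⁻²⁶) ≈ 7.322×10⁵ m/s.
In the field: r = mv/(|q|B) = (1.99×10⁻²⁶)(7.322×10⁵)/((4.806×10⁻¹⁹)(0.770)) ≈ 0.0394 m.

r ≈ 0.0394 m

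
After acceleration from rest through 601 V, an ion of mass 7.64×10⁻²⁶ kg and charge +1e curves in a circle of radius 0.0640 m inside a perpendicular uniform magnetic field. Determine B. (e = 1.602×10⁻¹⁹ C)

B ≈ 0.374 T

v = √(2|q|V/m) = √(2·1.602×10⁻¹⁹·601/7.64×10⁻²⁶) ≈ 5.020×10⁴ m/s.
B = mv/(|q|r) = (7.64×10⁻²⁶)(5.020×10⁴)/((1.602×10⁻¹⁹)(0.0640)) ≈ 0.374 T.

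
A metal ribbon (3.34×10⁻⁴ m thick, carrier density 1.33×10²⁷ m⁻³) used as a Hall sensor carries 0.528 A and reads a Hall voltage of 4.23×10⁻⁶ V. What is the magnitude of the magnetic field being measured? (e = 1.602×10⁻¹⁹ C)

From V_H = IB/(n e t), B = V_H n e t / I.
B = (4.23×10⁻⁶)(1.33×10²⁷)(1.602×10⁻¹⁹)(3.34×10⁻⁴)/0.528 ≈ 0.570 T.

B ≈ 0.570 T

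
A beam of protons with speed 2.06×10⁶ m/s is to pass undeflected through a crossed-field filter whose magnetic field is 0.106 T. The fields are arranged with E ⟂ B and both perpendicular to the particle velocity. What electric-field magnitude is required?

For straight-line motion qE = qvB, so E = vB.
E = 2.06×10⁶ × 0.106 = 2.18×10⁵ V/m.

E = 2.18×10⁵ V/m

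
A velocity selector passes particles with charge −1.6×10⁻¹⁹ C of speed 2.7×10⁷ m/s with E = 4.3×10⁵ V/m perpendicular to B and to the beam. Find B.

Balance of forces in the selector: qE = qvB ⇒ B = E/v.
B = 4.3×10⁵/2.7×10⁷ = 0.016 T.

B = 0.016 T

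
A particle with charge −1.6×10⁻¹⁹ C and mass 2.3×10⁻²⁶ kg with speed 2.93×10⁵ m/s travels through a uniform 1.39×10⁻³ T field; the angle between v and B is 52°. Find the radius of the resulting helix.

v⊥ = v sinθ = 2.93×10⁵·sin52° ≈ 2.309×10⁵ m/s.
r = m v⊥/(|q|B) = (2.3×10⁻²⁶)(2.309×10⁵)/((1.6×10⁻¹⁹)(1.39×10⁻³)) ≈ 23.9 m.

r ≈ 23.9 m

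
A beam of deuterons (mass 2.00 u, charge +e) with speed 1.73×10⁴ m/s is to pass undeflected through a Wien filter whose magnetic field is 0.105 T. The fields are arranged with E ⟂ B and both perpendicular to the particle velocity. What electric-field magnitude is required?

E = 1820 V/m

For straight-line motion qE = qvB, so E = vB.
E = 1.73×10⁴ × 0.105 = 1820 V/m.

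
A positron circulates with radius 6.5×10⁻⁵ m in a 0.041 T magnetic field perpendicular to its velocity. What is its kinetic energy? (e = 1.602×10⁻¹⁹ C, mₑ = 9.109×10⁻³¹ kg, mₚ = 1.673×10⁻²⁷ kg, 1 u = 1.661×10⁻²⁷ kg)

v = |q|Br/m, then KE = ½mv² = (qBr)²/(2m).
v = (1.602×10⁻¹⁹)(0.041)(6.5×10⁻⁵)/9.109×10⁻³¹ ≈ 4.687×10⁵ m/s.
KE = ½(9.109×10⁻³¹)(4.687×10⁵)² ≈ 1.0×10⁻¹⁹ J = 0.62 eV.

KE ≈ 0.62 eV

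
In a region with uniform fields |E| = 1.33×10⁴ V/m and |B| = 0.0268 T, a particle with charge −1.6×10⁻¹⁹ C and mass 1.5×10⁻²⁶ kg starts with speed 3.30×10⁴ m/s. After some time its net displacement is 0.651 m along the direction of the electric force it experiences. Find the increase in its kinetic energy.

ΔKE ≈ 1.39×10⁻¹⁵ J

The magnetic force is always ⟂ v and does no work; only the electric force changes KE.
ΔKE = F_E · d = |q|E d = (1.6×10⁻¹⁹)(1.33×10⁴)(0.651) ≈ 1.39×10⁻¹⁵ J.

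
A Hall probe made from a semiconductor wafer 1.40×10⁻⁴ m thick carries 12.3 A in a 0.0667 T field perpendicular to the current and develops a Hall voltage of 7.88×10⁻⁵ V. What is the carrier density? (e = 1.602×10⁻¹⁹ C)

From V_H = IB/(n e t), n = IB/(V_H e t).
n = (12.3)(0.0667)/((7.88×10⁻⁵)(1.602×10⁻¹⁹)(1.40×10⁻⁴)) ≈ 4.64×10²⁶ m⁻³.

n ≈ 4.64×10²⁶ m⁻³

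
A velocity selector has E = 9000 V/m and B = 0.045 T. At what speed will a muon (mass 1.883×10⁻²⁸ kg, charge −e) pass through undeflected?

For undeflected motion the electric and magnetic forces balance: qE = qvB.
v = E/B = 9000/0.045 = 2.0×10⁵ m/s.
The result is independent of the particle's charge and mass.

v = 2.0×10⁵ m/s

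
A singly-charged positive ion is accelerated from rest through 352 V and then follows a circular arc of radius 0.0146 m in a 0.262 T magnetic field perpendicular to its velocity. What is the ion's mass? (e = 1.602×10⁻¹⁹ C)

Combine |q|V = ½mv² and r = mv/(|q|B): eliminate v to get m = qB²r²/(2V).
m = (1.602×10⁻¹⁹)(0.262)²(0.0146)²/(2·352) ≈ 3.33×10⁻²⁷ kg.

m ≈ 3.33×10⁻²⁷ kg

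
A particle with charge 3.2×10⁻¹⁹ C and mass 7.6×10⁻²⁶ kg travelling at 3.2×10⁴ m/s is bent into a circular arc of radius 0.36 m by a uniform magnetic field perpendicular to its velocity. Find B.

From |q|vB = mv²/r, B = mv/(|q|r).
B = (7.6×10⁻²⁶)(3.2×10⁴)/((3.2×10⁻¹⁹)(0.36)) ≈ 0.021 T.

B ≈ 0.021 T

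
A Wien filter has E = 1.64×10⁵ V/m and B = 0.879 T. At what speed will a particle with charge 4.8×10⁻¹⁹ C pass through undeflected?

v = 1.87×10⁵ m/s

For undeflected motion the electric and magnetic forces balance: qE = qvB.
v = E/B = 1.64×10⁵/0.879 = 1.87×10⁵ m/s.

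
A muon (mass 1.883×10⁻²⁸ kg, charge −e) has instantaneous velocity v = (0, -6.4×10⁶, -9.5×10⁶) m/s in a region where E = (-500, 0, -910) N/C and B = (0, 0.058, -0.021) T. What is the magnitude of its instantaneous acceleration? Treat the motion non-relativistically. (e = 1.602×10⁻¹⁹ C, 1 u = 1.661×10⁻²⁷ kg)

v×B = (6.85×10⁵, 0, 0) N/C.
E + v×B = (6.85×10⁵, 0, -910) N/C.
F = q(E + v×B) = (−1.602×10⁻¹⁹ C)·(6.85×10⁵, 0, -910) = (-1.10×10⁻¹³, 0, 1.46×10⁻¹⁶) N.
|a| = |F|/m = 1.097×10⁻¹³/1.883×10⁻²⁸ ≈ 5.83×10¹⁴ m/s².

|a| ≈ 5.83×10¹⁴ m/s²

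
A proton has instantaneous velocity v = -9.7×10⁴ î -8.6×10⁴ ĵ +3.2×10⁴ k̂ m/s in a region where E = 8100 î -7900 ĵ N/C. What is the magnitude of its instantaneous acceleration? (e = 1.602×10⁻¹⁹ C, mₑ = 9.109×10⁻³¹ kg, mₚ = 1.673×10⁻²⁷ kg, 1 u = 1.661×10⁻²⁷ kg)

|a| ≈ 1.08×10¹² m/s²

Only an electric field acts, so F = qE = (1.602×10⁻¹⁹ C)·(8100, -7900, 0) = (1.30×10⁻¹⁵, -1.27×10⁻¹⁵, 0) N.
|a| = |F|/m = 1.813×10⁻¹⁵/1.673×10⁻²⁷ ≈ 1.08×10¹² m/s².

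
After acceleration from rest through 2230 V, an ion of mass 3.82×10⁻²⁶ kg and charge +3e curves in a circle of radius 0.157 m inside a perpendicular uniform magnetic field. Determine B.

B ≈ 0.120 T

v = √(2|q|V/m) = √(2·4.806×10⁻¹⁹·2230/3.82×10⁻²⁶) ≈ 2.369×10⁵ m/s.
B = mv/(|q|r) = (3.82×10⁻²⁶)(2.369×10⁵)/((4.806×10⁻¹⁹)(0.157)) ≈ 0.120 T.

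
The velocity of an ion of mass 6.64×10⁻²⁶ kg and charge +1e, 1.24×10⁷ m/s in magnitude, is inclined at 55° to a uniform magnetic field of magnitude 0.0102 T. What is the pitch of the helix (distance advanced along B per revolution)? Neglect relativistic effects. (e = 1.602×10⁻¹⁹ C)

v∥ = v cosθ = 1.24×10⁷·cos55° ≈ 7.112×10⁶ m/s.
T = 2πm/(|q|B) = 2π(6.64×10⁻²⁶)/((1.602×10⁻¹⁹)(0.0102)) ≈ 2.553×10⁻⁴ s.
pitch = v∥ T = (7.112×10⁶)(2.553×10⁻⁴) ≈ 1820 m.

p ≈ 1820 m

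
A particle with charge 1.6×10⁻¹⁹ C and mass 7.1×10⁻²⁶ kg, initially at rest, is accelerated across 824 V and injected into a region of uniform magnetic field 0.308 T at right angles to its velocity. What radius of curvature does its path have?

r ≈ 0.0878 m

Acceleration: |q|V = ½mv² ⇒ v = √(2|q|V/m) = √(2·1.6×10⁻¹⁹·824/7.1×10⁻²⁶) ≈ 6.094×10⁴ m/s.
In the field: r = mv/(|q|B) = (7.1×10⁻²⁶)(6.094×10⁴)/((1.6×10⁻¹⁹)(0.308)) ≈ 0.0878 m.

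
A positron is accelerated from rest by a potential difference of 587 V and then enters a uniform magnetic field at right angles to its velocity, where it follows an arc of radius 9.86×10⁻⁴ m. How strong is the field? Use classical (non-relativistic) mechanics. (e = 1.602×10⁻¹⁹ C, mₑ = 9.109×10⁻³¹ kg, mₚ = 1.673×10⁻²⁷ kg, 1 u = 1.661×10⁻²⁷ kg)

B ≈ 0.0829 T

v = √(2|q|V/m) = √(2·1.602×10⁻¹⁹·587/9.109×10⁻³¹) ≈ 1.437×10⁷ m/s.
B = mv/(|q|r) = (9.109×10⁻³¹)(1.437×10⁷)/((1.602×10⁻¹⁹)(9.86×10⁻⁴)) ≈ 0.0829 T.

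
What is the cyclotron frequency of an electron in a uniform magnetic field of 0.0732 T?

f = |q|B/(2πm).
f = (1.602×10⁻¹⁹)(0.0732)/(2π·9.109×10⁻³¹) ≈ 2.05×10⁹ Hz.

f ≈ 2.05×10⁹ Hz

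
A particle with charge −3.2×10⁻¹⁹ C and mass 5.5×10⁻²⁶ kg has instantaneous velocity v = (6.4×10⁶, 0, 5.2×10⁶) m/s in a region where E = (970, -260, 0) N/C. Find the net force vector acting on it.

F ≈ (-3.10×10⁻¹⁶, 8.32×10⁻¹⁷, 0) N

Only an electric field acts, so F = qE = (−3.2×10⁻¹⁹ C)·(970, -260, 0) = (-3.10×10⁻¹⁶, 8.32×10⁻¹⁷, 0) N.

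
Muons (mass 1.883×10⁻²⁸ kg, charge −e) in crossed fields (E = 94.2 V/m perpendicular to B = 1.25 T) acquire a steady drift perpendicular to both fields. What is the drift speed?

v_d ≈ 75.4 m/s

The E×B drift speed is v_d = E/B.
v_d = 94.2/1.25 = 75.4 m/s.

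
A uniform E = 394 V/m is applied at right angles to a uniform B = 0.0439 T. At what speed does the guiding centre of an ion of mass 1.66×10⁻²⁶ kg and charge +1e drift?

The E×B drift speed is v_d = E/B.
v_d = 394/0.0439 = 8970 m/s.

v_d ≈ 8970 m/s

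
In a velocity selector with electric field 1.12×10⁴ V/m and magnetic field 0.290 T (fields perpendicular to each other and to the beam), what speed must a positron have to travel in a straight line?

For undeflected motion the electric and magnetic forces balance: qE = qvB.
v = E/B = 1.12×10⁴/0.290 = 3.86×10⁴ m/s.

v = 3.86×10⁴ m/s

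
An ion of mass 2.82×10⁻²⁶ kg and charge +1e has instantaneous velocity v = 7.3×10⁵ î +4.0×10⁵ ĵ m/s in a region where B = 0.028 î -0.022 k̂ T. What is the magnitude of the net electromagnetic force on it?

|F| ≈ 3.44×10⁻¹⁵ N

v×B = (-8800, 1.61×10⁴, -1.12×10⁴) N/C.
F = q v×B = (1.602×10⁻¹⁹ C)·(-8800, 1.61×10⁴, -1.12×10⁴) = (-1.41×10⁻¹⁵, 2.57×10⁻¹⁵, -1.79×10⁻¹⁵) N.
|F| = 3.44×10⁻¹⁵ N.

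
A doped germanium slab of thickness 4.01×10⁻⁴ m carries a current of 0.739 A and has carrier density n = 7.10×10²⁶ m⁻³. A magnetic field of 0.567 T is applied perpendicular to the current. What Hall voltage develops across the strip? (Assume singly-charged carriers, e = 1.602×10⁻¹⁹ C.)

V_H = IB/(n e t).
V_H = (0.739)(0.567)/((7.10×10²⁶)(1.602×10⁻¹⁹)(4.01×10⁻⁴)) ≈ 9.19×10⁻⁶ V.

V_H ≈ 9.19×10⁻⁶ V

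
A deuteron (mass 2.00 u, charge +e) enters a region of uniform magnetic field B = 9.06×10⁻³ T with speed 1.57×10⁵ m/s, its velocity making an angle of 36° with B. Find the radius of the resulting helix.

r ≈ 0.211 m

v⊥ = v sinθ = 1.57×10⁵·sin36° ≈ 9.228×10⁴ m/s.
r = m v⊥/(|q|B) = (3.322×10⁻²⁷)(9.228×10⁴)/((1.602×10⁻¹⁹)(9.06×10⁻³)) ≈ 0.211 m.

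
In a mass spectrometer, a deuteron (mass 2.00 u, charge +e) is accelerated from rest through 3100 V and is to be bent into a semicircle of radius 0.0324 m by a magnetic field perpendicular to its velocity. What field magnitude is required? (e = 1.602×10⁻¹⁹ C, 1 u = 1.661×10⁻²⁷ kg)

v = √(2|q|V/m) = √(2·1.602×10⁻¹⁹·3100/3.322×10⁻²⁷) ≈ 5.468×10⁵ m/s.
B = mv/(|q|r) = (3.322×10⁻²⁷)(5.468×10⁵)/((1.602×10⁻¹⁹)(0.0324)) ≈ 0.350 T.

B ≈ 0.350 T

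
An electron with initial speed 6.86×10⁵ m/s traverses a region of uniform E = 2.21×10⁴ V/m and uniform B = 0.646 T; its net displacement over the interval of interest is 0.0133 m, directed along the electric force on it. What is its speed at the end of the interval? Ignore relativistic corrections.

B does no work; ΔKE = |q|E d.
½mv_f² = ½mv₀² + |q|Ed = ½(9.109×10⁻³¹)(6.86×10⁵)² + (1.602×10⁻¹⁹)(2.21×10⁴)(0.0133) ≈ 2.143×10⁻¹⁹ J + 4.709×10⁻¹⁷ J ≈ 4.730×10⁻¹⁷ J.
v_f = √(2·4.730×10⁻¹⁷/9.109×10⁻³¹) ≈ 1.02×10⁷ m/s.

v_f ≈ 1.02×10⁷ m/s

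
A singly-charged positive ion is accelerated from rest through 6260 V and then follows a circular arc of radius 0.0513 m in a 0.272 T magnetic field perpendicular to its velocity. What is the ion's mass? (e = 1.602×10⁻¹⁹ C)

m ≈ 2.49×10⁻²⁷ kg

Combine |q|V = ½mv² and r = mv/(|q|B): eliminate v to get m = qB²r²/(2V).
m = (1.602×10⁻¹⁹)(0.272)²(0.0513)²/(2·6260) ≈ 2.49×10⁻²⁷ kg.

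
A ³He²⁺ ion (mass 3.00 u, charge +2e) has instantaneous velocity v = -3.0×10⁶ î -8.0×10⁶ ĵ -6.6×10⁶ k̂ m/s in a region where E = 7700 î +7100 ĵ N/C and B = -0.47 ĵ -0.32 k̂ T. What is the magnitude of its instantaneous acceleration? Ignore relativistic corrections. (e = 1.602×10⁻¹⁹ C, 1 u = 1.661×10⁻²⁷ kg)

|a| ≈ 1.15×10¹⁴ m/s²

v×B = (-5.42×10⁵, -9.60×10⁵, 1.41×10⁶) N/C.
E + v×B = (-5.34×10⁵, -9.53×10⁵, 1.41×10⁶) N/C.
F = q(E + v×B) = (3.204×10⁻¹⁹ C)·(-5.34×10⁵, -9.53×10⁵, 1.41×10⁶) = (-1.71×10⁻¹³, -3.05×10⁻¹³, 4.52×10⁻¹³) N.
|a| = |F|/m = 5.715×10⁻¹³/4.983×10⁻²⁷ ≈ 1.15×10¹⁴ m/s².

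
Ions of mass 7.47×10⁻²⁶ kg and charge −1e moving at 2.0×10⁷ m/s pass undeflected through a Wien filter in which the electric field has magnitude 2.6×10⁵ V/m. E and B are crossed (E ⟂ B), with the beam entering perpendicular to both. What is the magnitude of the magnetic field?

B = 0.013 T

Balance of forces in the selector: qE = qvB ⇒ B = E/v.
B = 2.6×10⁵/2.0×10⁷ = 0.013 T.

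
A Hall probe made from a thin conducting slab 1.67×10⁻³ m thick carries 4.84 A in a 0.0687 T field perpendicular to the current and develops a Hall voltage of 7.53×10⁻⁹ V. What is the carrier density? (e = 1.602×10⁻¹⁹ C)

n ≈ 1.65×10²⁹ m⁻³

From V_H = IB/(n e t), n = IB/(V_H e t).
n = (4.84)(0.0687)/((7.53×10⁻⁹)(1.602×10⁻¹⁹)(1.67×10⁻³)) ≈ 1.65×10²⁹ m⁻³.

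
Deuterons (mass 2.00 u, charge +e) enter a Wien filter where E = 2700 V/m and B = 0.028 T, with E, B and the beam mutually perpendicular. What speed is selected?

Zero net Lorentz force requires |qE| = |q v×B|, i.e. E = vB.
v = E/B = 2700/0.028 = 9.6×10⁴ m/s.

v = 9.6×10⁴ m/s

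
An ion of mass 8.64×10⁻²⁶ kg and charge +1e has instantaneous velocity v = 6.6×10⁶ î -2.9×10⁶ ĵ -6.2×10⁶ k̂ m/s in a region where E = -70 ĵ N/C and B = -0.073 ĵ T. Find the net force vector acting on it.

F ≈ (-7.25×10⁻¹⁴, -1.12×10⁻¹⁷, -7.72×10⁻¹⁴) N

v×B = (-4.53×10⁵, 0, -4.82×10⁵) N/C.
E + v×B = (-4.53×10⁵, -70.0, -4.82×10⁵) N/C.
F = q(E + v×B) = (1.602×10⁻¹⁹ C)·(-4.53×10⁵, -70.0, -4.82×10⁵) = (-7.25×10⁻¹⁴, -1.12×10⁻¹⁷, -7.72×10⁻¹⁴) N.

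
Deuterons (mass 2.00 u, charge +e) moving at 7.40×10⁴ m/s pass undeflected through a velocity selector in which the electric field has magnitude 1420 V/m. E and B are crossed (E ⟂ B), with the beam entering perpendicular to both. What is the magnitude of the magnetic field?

Balance of forces in the selector: qE = qvB ⇒ B = E/v.
B = 1420/7.40×10⁴ = 0.0192 T.

B = 0.0192 T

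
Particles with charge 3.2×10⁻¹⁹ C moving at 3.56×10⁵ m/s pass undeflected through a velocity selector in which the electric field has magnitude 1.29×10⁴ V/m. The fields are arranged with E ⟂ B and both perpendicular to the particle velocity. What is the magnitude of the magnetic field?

Balance of forces in the selector: qE = qvB ⇒ B = E/v.
B = 1.29×10⁴/3.56×10⁵ = 0.0362 T.

B = 0.0362 T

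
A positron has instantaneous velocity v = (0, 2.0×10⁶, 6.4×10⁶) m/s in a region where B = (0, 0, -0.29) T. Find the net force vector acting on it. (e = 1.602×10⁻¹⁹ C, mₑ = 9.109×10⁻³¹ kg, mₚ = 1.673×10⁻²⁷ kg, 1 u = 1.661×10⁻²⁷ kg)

v×B = (-5.80×10⁵, 0, 0) N/C.
F = q v×B = (1.602×10⁻¹⁹ C)·(-5.80×10⁵, 0, 0) = (-9.29×10⁻¹⁴, 0, 0) N.

F ≈ (-9.29×10⁻¹⁴, 0, 0) N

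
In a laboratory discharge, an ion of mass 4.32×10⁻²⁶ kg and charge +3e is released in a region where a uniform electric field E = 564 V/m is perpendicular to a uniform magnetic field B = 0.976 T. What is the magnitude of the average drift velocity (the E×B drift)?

The steady drift has the magnetic force balancing the electric force, so v_d = E/B.
v_d = 564/0.976 = 578 m/s.

v_d ≈ 578 m/s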